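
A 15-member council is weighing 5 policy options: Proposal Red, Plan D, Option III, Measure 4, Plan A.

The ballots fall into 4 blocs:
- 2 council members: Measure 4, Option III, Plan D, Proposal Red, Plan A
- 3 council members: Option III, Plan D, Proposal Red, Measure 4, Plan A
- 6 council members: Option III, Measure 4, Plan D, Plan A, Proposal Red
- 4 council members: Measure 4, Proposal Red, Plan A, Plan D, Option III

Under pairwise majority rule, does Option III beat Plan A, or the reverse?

Option III

Ballots ranking Option III above Plan A: 2 + 3 + 6 = 11.
Ballots ranking Plan A above Option III: 15 − 11 = 4.
Option III wins the head-to-head 11–4.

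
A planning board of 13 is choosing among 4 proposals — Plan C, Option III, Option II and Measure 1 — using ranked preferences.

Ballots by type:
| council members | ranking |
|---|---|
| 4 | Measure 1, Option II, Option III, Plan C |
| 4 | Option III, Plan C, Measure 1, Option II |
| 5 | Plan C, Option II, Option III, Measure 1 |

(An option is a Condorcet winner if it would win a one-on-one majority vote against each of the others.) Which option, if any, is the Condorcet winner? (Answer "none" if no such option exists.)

Head-to-head results (13 council members):
Plan C–Option III: Option III 8–5.
Plan C vs Option II: Plan C is ranked higher on 4+5 = 9 ballots, Option II on 4. Plan C wins 9–4.
Plan C vs Measure 1: 4+5 = 9 for Plan C, 4 for Measure 1 — Plan C by 9–4.
Option III–Option II: Option II 9–4.
Option III vs Measure 1: 4+5 = 9 for Option III, 4 for Measure 1 — Option III by 9–4.
Option II vs Measure 1: Measure 1, 8–5.
No option is unbeaten: Plan C loses to Option III; Option III loses to Option II; Option II loses to Plan C; Measure 1 loses to Plan C. In particular Plan C beats Option II beats Option III beats Plan C is a majority cycle — no Condorcet winner exists.

none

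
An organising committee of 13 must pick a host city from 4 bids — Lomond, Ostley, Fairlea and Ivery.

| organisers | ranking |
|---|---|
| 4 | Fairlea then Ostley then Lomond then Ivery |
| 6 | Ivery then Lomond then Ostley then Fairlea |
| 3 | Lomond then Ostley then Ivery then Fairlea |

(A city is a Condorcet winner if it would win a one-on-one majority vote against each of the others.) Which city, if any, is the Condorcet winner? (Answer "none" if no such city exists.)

Lomond

Check each pair by majority over 13 ballots:
Lomond vs Ostley: Lomond wins 9–4.
Lomond–Fairlea: Lomond 9–4.
Lomond vs Ivery: Lomond, 7–6.
Ostley vs Fairlea: Ostley, 9–4.
Ostley vs Ivery: Ostley wins 7–6.
Fairlea vs Ivery: Ivery wins 9–4.
Lomond wins every pairwise contest, so Lomond is the Condorcet winner.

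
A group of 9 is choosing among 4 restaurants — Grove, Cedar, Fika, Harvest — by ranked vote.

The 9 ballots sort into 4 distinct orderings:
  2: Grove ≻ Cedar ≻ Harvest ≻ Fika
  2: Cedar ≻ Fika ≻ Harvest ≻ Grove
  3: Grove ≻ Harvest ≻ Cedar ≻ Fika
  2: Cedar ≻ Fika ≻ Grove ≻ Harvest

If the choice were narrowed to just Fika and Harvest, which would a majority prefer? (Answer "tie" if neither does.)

Harvest

Ballots ranking Fika above Harvest: 2 + 2 = 4.
Ballots ranking Harvest above Fika: 9 − 4 = 5.
Harvest wins the head-to-head 5–4.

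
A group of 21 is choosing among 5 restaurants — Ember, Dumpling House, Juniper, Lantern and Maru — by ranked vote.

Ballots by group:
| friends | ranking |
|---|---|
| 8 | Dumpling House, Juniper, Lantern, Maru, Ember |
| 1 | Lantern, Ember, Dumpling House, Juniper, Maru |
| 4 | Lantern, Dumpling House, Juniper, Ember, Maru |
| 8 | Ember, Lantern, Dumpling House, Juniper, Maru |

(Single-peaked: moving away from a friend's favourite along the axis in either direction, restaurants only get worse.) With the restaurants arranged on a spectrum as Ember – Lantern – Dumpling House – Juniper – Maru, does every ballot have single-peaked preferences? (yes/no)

Axis positions: Ember=1, Lantern=2, Dumpling House=3, Juniper=4, Maru=5.
Group 1 (peak Dumpling House at position 3): ranking walks positions 3-4-2-5-1, expanding outward from the peak — single-peaked.
Group 2 (peak Lantern at position 2): ranking walks positions 2-1-3-4-5, expanding outward from the peak — single-peaked.
Group 3 (peak Lantern at position 2): ranking walks positions 2-3-4-1-5, expanding outward from the peak — single-peaked.
Group 4 (peak Ember at position 1): ranking walks positions 1-2-3-4-5, expanding outward from the peak — single-peaked.
Every ranking is single-peaked on this axis.

yes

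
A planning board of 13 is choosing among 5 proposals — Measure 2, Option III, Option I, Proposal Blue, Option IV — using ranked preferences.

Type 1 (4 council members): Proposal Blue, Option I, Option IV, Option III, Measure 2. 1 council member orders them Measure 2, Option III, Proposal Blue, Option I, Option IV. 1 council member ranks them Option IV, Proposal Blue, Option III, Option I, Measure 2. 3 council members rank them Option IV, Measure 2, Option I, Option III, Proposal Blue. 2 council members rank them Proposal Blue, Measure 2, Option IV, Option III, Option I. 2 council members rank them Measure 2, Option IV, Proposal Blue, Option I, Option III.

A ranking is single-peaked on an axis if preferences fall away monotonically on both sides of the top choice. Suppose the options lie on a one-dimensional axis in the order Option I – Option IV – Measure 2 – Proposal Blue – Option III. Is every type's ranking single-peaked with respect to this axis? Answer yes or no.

no

Axis positions: Option I=1, Option IV=2, Measure 2=3, Proposal Blue=4, Option III=5.
Type 1: ranking walks positions 4-1-2-5-3; Option I is ranked above Measure 2 even though Measure 2 lies between Option I and the peak Proposal Blue on the axis — preferences dip and rise again. Not single-peaked.
Type 2: ranking walks positions 3-5-4-1-2; Option III is ranked above Proposal Blue even though Proposal Blue lies between Option III and the peak Measure 2 on the axis — preferences dip and rise again. Not single-peaked.
Type 3: ranking walks positions 2-4-5-1-3; Proposal Blue is ranked above Measure 2 even though Measure 2 lies between Proposal Blue and the peak Option IV on the axis — preferences dip and rise again. Not single-peaked.
Type 4: ranking walks positions 2-3-1-5-4; Option III is ranked above Proposal Blue even though Proposal Blue lies between Option III and the peak Option IV on the axis — preferences dip and rise again. Not single-peaked.
Type 5 (peak Proposal Blue at position 4): ranking walks positions 4-3-2-5-1, expanding outward from the peak — single-peaked.
Type 6 (peak Measure 2 at position 3): ranking walks positions 3-2-4-1-5, expanding outward from the peak — single-peaked.
Type 1 violates single-peakedness, so the profile is not single-peaked on this axis.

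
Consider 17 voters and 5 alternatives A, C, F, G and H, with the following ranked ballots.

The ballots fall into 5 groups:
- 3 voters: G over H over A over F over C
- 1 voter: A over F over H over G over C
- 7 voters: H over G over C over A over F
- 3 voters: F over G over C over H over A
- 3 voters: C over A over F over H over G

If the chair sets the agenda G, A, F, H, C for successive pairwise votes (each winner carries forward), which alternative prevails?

Round 1: G vs A — 13–4, G advances.
Round 2: G vs F — 10–7, G advances.
Round 3: G vs H — 6–11, H advances.
Round 4: H vs C — 11–6, H advances.
The agenda winner is H.

H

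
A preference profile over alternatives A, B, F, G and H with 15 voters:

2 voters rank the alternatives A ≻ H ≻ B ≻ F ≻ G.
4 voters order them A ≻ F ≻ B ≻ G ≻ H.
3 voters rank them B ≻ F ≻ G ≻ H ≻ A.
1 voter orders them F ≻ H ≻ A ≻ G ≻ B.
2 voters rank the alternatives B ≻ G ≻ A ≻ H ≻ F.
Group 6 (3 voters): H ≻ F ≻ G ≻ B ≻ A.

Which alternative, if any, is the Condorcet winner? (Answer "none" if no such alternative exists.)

none

Pairwise majorities:
A vs B: 2+4+1 = 7 for A, 8 for B — B by 8–7.
A vs F: 2+4+2 = 8 for A, 7 for F — A by 8–7.
A vs G: 2+4+1 = 7 for A, 8 for G — G by 8–7.
A vs H: A is ranked higher on 2+4+2 = 8 ballots, H on 7. A wins 8–7.
B vs F: B preferred on 2+3+2 = 7 ballots; F wins 8–7.
B vs G: 11 to 4, B.
B vs H: 4+3+2 = 9 for B, 6 for H — B by 9–6.
F vs G: F is ranked higher on 2+4+3+1+3 = 13 ballots, G on 2. F wins 13–2.
F vs H: 8 to 7, F.
G vs H: 9 to 6, G.
No alternative is unbeaten: A loses to B; B loses to F; F loses to A; G loses to B; H loses to A. In particular A beats F beats B beats A is a majority cycle — no Condorcet winner exists.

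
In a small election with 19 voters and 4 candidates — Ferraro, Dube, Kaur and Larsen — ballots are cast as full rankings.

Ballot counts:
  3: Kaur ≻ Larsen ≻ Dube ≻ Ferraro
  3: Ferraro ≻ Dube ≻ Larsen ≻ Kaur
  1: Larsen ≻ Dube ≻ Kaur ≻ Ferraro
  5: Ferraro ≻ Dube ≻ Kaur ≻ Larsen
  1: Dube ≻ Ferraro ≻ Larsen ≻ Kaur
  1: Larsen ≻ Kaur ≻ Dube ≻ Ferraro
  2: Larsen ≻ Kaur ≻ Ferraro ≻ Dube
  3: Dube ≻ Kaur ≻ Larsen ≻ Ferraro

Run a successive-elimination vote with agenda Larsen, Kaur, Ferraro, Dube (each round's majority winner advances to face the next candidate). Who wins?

Round 1: Larsen vs Kaur — 8–11, Kaur advances.
Round 2: Kaur vs Ferraro — 10–9, Kaur advances.
Round 3: Kaur vs Dube — 6–13, Dube advances.
The agenda winner is Dube.

Dube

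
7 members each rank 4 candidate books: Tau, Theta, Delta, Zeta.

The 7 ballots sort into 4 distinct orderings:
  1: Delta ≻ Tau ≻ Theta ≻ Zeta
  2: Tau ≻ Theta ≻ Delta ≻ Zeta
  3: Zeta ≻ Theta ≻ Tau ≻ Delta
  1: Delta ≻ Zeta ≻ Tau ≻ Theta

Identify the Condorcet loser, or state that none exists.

none

Head-to-head results (7 members):
Tau vs Theta: 1+2+1 = 4 for Tau, 3 for Theta — Tau by 4–3.
Tau vs Delta: Tau, 5–2.
Tau vs Zeta: Zeta, 4–3.
Theta–Delta: Theta 5–2.
Theta vs Zeta: Zeta, 4–3.
Delta vs Zeta: Delta, 4–3.
Every book wins at least one matchup (Tau beats Theta; Theta beats Delta; Delta beats Zeta; Zeta beats Tau), so there is no Condorcet loser.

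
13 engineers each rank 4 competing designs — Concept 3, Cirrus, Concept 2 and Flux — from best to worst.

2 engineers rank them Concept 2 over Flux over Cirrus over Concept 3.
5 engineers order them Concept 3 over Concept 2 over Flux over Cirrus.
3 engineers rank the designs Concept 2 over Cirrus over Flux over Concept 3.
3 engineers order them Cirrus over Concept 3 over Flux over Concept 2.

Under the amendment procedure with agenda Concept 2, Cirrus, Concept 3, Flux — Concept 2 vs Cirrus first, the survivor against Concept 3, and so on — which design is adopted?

Round 1: Concept 2 vs Cirrus — 10–3, Concept 2 advances.
Round 2: Concept 2 vs Concept 3 — 5–8, Concept 3 advances.
Round 3: Concept 3 vs Flux — 8–5, Concept 3 advances.
Concept 3 survives the agenda.

Concept 3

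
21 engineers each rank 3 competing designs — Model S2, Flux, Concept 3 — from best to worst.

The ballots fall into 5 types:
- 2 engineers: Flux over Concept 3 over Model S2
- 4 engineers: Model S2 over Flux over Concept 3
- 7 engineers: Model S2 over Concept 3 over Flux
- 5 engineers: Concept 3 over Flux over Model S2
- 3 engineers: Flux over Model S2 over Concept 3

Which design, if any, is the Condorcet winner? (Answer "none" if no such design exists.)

Head-to-head results (21 engineers):
Model S2 vs Flux: Model S2 is ranked higher on 4+7 = 11 ballots, Flux on 10. Model S2 wins 11–10.
Model S2 vs Concept 3: Model S2 preferred on 4+7+3 = 14 ballots; Model S2 wins 14–7.
Flux vs Concept 3: 9 to 12, Concept 3.
Model S2 defeats every rival head-to-head and is the Condorcet winner.

Model S2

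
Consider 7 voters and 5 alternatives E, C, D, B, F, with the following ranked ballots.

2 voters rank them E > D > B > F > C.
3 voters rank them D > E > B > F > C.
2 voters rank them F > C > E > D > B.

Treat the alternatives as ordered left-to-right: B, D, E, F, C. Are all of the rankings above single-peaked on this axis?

yes

Axis positions: B=1, D=2, E=3, F=4, C=5.
Ballot type 1 (peak E at position 3): ranking walks positions 3-2-1-4-5, expanding outward from the peak — single-peaked.
Ballot type 2 (peak D at position 2): ranking walks positions 2-3-1-4-5, expanding outward from the peak — single-peaked.
Ballot type 3 (peak F at position 4): ranking walks positions 4-5-3-2-1, expanding outward from the peak — single-peaked.
Every ranking is single-peaked on this axis.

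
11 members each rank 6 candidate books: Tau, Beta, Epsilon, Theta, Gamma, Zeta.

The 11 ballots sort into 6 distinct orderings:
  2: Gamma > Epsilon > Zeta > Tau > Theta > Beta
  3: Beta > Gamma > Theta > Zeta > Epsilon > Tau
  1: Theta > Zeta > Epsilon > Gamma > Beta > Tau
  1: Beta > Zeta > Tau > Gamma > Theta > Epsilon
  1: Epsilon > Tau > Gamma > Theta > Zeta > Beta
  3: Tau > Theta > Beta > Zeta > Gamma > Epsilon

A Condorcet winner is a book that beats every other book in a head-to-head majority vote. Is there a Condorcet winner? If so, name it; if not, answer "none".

Pairwise majorities:
Tau–Beta: Tau 6–5.
Tau vs Epsilon: Epsilon, 7–4.
Tau vs Theta: Tau preferred on 2+1+1+3 = 7 ballots; Tau wins 7–4.
Tau–Gamma: Gamma 6–5.
Tau vs Zeta: 4 to 7, Zeta.
Beta–Epsilon: Beta 7–4.
Beta vs Theta: Theta, 7–4.
Beta vs Gamma: Beta, 7–4.
Beta–Zeta: Beta 7–4.
Epsilon–Theta: Theta 8–3.
Epsilon vs Gamma: Epsilon is ranked higher on 1+1 = 2 ballots, Gamma on 9. Gamma wins 9–2.
Epsilon vs Zeta: Zeta wins 8–3.
Theta vs Gamma: Theta preferred on 1+3 = 4 ballots; Gamma wins 7–4.
Theta vs Zeta: Theta is ranked higher on 3+1+1+3 = 8 ballots, Zeta on 3. Theta wins 8–3.
Gamma vs Zeta: Gamma is ranked higher on 2+3+1 = 6 ballots, Zeta on 5. Gamma wins 6–5.
Each book drops at least one matchup (Tau loses to Epsilon; Beta loses to Tau; Epsilon loses to Beta; Theta loses to Tau; Gamma loses to Beta; Zeta loses to Beta); the cycle Tau > Beta > Epsilon > Tau rules out a Condorcet winner.

none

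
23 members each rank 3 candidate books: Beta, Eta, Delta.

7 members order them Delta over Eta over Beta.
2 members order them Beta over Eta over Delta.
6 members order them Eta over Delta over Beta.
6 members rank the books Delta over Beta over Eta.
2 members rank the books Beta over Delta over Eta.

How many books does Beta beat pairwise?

Beta against each rival (23 members):
Beta vs Eta: Beta is ranked higher on 2+6+2 = 10 ballots, Eta on 13. Eta wins 13–10.
Beta–Delta: Delta 19–4.
Beta beats no one; loses to Eta, Delta — 0 pairwise wins.

0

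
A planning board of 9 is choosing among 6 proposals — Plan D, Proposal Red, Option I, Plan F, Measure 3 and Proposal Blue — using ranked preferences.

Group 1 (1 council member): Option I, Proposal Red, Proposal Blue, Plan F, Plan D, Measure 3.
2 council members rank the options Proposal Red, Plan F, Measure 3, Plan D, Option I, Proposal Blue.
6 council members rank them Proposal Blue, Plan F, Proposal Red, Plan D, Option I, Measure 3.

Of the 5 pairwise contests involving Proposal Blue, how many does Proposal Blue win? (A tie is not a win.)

Proposal Blue against each rival (9 council members):
Proposal Blue vs Plan D: Proposal Blue wins 7–2.
Proposal Blue–Proposal Red: Proposal Blue 6–3.
Proposal Blue vs Option I: 6 for Proposal Blue, 3 for Option I — Proposal Blue by 6–3.
Proposal Blue vs Plan F: Proposal Blue preferred on 1+6 = 7 ballots; Proposal Blue wins 7–2.
Proposal Blue vs Measure 3: 7 to 2, Proposal Blue.
Proposal Blue beats Plan D, Proposal Red, Option I, Plan F, Measure 3 — 5 pairwise wins.

5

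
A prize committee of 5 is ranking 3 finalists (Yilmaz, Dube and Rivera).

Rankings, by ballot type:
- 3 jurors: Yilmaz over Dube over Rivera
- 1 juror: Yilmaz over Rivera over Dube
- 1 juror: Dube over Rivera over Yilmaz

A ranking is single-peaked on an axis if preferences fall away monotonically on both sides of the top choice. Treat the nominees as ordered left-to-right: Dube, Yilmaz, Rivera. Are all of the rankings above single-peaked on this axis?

Axis positions: Dube=1, Yilmaz=2, Rivera=3.
Ballot type 1 (peak Yilmaz at position 2): ranking walks positions 2-1-3, expanding outward from the peak — single-peaked.
Ballot type 2 (peak Yilmaz at position 2): ranking walks positions 2-3-1, expanding outward from the peak — single-peaked.
Ballot type 3: ranking walks positions 1-3-2; Rivera is ranked above Yilmaz even though Yilmaz lies between Rivera and the peak Dube on the axis — preferences dip and rise again. Not single-peaked.
Ballot type 3 violates single-peakedness, so the profile is not single-peaked on this axis.

no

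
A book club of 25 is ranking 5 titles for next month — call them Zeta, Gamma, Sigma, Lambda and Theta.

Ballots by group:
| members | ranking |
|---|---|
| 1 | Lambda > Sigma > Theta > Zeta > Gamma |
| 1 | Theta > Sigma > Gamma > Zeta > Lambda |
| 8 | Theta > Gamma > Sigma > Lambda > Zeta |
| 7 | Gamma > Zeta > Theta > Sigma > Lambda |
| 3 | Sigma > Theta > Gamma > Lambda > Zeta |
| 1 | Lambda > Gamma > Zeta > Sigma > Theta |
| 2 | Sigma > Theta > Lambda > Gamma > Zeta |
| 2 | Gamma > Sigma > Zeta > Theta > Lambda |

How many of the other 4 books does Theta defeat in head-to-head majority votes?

4

Theta against each rival (25 members):
Theta vs Zeta: Theta, 15–10.
Theta–Gamma: Theta 15–10.
Theta vs Sigma: Theta preferred on 1+8+7 = 16 ballots; Theta wins 16–9.
Theta–Lambda: Theta 23–2.
Theta beats Zeta, Gamma, Sigma, Lambda — 4 pairwise wins.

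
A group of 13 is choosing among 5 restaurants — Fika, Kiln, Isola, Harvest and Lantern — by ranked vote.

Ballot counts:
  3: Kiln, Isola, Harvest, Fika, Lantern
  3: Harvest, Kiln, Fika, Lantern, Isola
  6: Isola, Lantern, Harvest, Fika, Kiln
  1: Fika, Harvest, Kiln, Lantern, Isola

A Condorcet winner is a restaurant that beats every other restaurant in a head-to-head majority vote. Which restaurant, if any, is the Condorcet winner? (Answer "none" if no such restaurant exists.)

none

Head-to-head results (13 friends):
Fika–Kiln: Fika 7–6.
Fika–Isola: Isola 9–4.
Fika vs Harvest: Harvest, 12–1.
Fika vs Lantern: Fika, 7–6.
Kiln vs Isola: Kiln wins 7–6.
Kiln vs Harvest: Harvest, 10–3.
Kiln vs Lantern: Kiln, 7–6.
Isola–Harvest: Isola 9–4.
Isola vs Lantern: Isola wins 9–4.
Harvest–Lantern: Harvest 7–6.
Each restaurant drops at least one matchup (Fika loses to Isola; Kiln loses to Fika; Isola loses to Kiln; Harvest loses to Isola; Lantern loses to Fika); the cycle Fika → Kiln → Isola → Fika rules out a Condorcet winner.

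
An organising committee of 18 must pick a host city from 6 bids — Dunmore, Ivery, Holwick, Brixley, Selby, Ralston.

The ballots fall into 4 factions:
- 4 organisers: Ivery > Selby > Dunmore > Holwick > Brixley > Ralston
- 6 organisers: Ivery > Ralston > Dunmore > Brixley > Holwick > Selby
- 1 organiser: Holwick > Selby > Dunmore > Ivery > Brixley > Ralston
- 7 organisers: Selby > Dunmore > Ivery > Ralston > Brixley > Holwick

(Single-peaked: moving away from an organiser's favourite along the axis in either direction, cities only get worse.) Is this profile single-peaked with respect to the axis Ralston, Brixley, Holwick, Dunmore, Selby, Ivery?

Axis positions: Ralston=1, Brixley=2, Holwick=3, Dunmore=4, Selby=5, Ivery=6.
Faction 1 (peak Ivery at position 6): ranking walks positions 6-5-4-3-2-1, expanding outward from the peak — single-peaked.
Faction 2: ranking walks positions 6-1-4-2-3-5; Ralston is ranked above Selby even though Selby lies between Ralston and the peak Ivery on the axis — preferences dip and rise again. Not single-peaked.
Faction 3: ranking walks positions 3-5-4-6-2-1; Selby is ranked above Dunmore even though Dunmore lies between Selby and the peak Holwick on the axis — preferences dip and rise again. Not single-peaked.
Faction 4: ranking walks positions 5-4-6-1-2-3; Ralston is ranked above Holwick even though Holwick lies between Ralston and the peak Selby on the axis — preferences dip and rise again. Not single-peaked.
Faction 2 violates single-peakedness, so the profile is not single-peaked on this axis.

no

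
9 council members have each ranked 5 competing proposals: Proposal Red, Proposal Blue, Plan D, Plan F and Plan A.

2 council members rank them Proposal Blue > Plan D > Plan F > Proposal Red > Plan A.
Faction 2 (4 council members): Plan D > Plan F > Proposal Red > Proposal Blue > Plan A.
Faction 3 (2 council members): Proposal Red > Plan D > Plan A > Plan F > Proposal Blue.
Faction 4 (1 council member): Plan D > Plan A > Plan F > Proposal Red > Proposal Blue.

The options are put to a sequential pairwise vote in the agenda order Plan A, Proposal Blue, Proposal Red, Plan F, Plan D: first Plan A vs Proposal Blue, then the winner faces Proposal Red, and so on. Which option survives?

Plan D

Round 1: Plan A vs Proposal Blue — 3–6, Proposal Blue advances.
Round 2: Proposal Blue vs Proposal Red — 2–7, Proposal Red advances.
Round 3: Proposal Red vs Plan F — 2–7, Plan F advances.
Round 4: Plan F vs Plan D — 0–9, Plan D advances.
The agenda winner is Plan D.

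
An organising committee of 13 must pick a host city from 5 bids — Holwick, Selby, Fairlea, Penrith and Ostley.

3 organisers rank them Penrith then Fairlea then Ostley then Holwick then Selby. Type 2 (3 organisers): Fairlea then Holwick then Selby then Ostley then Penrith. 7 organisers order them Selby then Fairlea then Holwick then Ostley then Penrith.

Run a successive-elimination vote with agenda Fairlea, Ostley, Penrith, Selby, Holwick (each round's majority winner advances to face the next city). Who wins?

Round 1: Fairlea vs Ostley — 13–0, Fairlea advances.
Round 2: Fairlea vs Penrith — 10–3, Fairlea advances.
Round 3: Fairlea vs Selby — 6–7, Selby advances.
Round 4: Selby vs Holwick — 7–6, Selby advances.
Selby survives the agenda.

Selby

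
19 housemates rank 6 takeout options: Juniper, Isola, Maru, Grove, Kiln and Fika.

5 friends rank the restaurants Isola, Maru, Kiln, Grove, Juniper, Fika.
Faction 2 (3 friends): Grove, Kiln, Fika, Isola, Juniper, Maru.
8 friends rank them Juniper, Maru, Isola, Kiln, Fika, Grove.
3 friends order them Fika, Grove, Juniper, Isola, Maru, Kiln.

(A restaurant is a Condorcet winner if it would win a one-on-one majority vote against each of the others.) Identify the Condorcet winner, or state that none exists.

none

Check each pair by majority over 19 ballots:
Juniper vs Isola: Juniper is ranked higher on 8+3 = 11 ballots, Isola on 8. Juniper wins 11–8.
Juniper vs Maru: Juniper wins 14–5.
Juniper vs Grove: Grove, 11–8.
Juniper–Kiln: Juniper 11–8.
Juniper–Fika: Juniper 13–6.
Isola vs Maru: Isola wins 11–8.
Isola vs Grove: Isola preferred on 5+8 = 13 ballots; Isola wins 13–6.
Isola vs Kiln: Isola preferred on 5+8+3 = 16 ballots; Isola wins 16–3.
Isola vs Fika: Isola preferred on 5+8 = 13 ballots; Isola wins 13–6.
Maru vs Grove: Maru is ranked higher on 5+8 = 13 ballots, Grove on 6. Maru wins 13–6.
Maru vs Kiln: Maru is ranked higher on 5+8+3 = 16 ballots, Kiln on 3. Maru wins 16–3.
Maru vs Fika: Maru, 13–6.
Grove vs Kiln: 3+3 = 6 for Grove, 13 for Kiln — Kiln by 13–6.
Grove vs Fika: Grove preferred on 5+3 = 8 ballots; Fika wins 11–8.
Kiln vs Fika: Kiln, 16–3.
No restaurant is unbeaten: Juniper loses to Grove; Isola loses to Juniper; Maru loses to Juniper; Grove loses to Isola; Kiln loses to Juniper; Fika loses to Juniper. In particular Juniper beats Isola beats Grove beats Juniper is a majority cycle — no Condorcet winner exists.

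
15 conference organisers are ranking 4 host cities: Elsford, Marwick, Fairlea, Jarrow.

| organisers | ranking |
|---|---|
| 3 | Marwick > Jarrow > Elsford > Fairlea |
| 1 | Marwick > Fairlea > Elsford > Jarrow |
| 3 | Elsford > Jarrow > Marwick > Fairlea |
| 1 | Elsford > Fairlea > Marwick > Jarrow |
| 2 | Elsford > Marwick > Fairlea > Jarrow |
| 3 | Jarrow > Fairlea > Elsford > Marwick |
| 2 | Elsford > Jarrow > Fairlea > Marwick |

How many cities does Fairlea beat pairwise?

Fairlea against each rival (15 organisers):
Fairlea vs Elsford: 1+3 = 4 for Fairlea, 11 for Elsford — Elsford by 11–4.
Fairlea vs Marwick: 6 to 9, Marwick.
Fairlea vs Jarrow: Jarrow, 11–4.
Fairlea beats no one; loses to Elsford, Marwick, Jarrow — 0 pairwise wins.

0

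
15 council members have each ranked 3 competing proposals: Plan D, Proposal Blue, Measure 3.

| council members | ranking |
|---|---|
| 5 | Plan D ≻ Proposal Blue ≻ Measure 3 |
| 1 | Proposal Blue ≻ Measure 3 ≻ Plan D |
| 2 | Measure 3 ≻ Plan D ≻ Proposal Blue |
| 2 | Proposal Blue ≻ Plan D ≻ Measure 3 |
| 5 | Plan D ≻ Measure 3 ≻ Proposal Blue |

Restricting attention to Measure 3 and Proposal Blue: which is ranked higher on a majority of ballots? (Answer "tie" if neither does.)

Proposal Blue

Ballots ranking Measure 3 above Proposal Blue: 2 + 5 = 7.
Ballots ranking Proposal Blue above Measure 3: 15 − 7 = 8.
Proposal Blue wins the head-to-head 8–7.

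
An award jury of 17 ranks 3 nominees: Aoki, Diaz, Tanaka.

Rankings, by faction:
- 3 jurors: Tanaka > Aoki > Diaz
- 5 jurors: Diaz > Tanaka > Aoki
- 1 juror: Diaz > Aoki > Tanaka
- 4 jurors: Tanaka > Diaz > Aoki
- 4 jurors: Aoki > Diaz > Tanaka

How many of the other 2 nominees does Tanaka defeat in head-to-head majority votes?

Tanaka against each rival (17 jurors):
Tanaka vs Aoki: Tanaka wins 12–5.
Tanaka vs Diaz: Tanaka is ranked higher on 3+4 = 7 ballots, Diaz on 10. Diaz wins 10–7.
Tanaka beats Aoki; loses to Diaz — 1 pairwise win.

1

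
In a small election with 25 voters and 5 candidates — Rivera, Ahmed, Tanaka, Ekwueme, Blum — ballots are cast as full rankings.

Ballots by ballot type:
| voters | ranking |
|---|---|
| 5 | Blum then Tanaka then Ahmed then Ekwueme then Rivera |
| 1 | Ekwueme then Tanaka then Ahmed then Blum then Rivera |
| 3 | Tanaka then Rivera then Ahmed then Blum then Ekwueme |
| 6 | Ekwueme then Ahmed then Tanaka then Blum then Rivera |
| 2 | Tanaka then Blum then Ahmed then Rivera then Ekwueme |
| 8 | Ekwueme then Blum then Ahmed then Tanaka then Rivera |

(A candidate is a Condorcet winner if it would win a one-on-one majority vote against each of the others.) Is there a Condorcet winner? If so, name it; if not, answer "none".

Ekwueme

Pairwise majorities:
Rivera vs Ahmed: Rivera is ranked higher on 3 ballots, Ahmed on 22. Ahmed wins 22–3.
Rivera vs Tanaka: 0 for Rivera, 25 for Tanaka — Tanaka by 25–0.
Rivera vs Ekwueme: Ekwueme, 20–5.
Rivera vs Blum: Rivera preferred on 3 ballots; Blum wins 22–3.
Ahmed vs Tanaka: 6+8 = 14 for Ahmed, 11 for Tanaka — Ahmed by 14–11.
Ahmed–Ekwueme: Ekwueme 15–10.
Ahmed vs Blum: Blum, 15–10.
Tanaka vs Ekwueme: Tanaka preferred on 5+3+2 = 10 ballots; Ekwueme wins 15–10.
Tanaka vs Blum: Tanaka preferred on 1+3+6+2 = 12 ballots; Blum wins 13–12.
Ekwueme vs Blum: Ekwueme is ranked higher on 1+6+8 = 15 ballots, Blum on 10. Ekwueme wins 15–10.
Ekwueme beats each of Rivera, Ahmed, Tanaka, Blum — Ekwueme is the Condorcet winner.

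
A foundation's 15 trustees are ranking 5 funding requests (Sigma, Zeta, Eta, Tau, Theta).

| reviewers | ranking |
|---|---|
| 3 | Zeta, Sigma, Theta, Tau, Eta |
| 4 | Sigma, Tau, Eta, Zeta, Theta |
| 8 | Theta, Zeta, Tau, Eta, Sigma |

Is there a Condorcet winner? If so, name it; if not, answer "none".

Head-to-head results (15 reviewers):
Sigma vs Zeta: Zeta wins 11–4.
Sigma vs Eta: Eta, 8–7.
Sigma vs Tau: Tau wins 8–7.
Sigma vs Theta: Theta, 8–7.
Zeta vs Eta: Zeta, 11–4.
Zeta vs Tau: Zeta wins 11–4.
Zeta vs Theta: Theta wins 8–7.
Eta–Tau: Tau 15–0.
Eta–Theta: Theta 11–4.
Tau vs Theta: Theta wins 11–4.
Only Theta has no losses; Theta is the Condorcet winner.

Theta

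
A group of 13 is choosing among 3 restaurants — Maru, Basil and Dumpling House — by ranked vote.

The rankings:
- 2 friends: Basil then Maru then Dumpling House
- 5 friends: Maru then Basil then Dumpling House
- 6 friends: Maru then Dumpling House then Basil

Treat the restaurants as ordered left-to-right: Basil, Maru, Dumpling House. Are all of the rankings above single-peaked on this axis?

Axis positions: Basil=1, Maru=2, Dumpling House=3.
Type 1 (peak Basil at position 1): ranking walks positions 1-2-3, expanding outward from the peak — single-peaked.
Type 2 (peak Maru at position 2): ranking walks positions 2-1-3, expanding outward from the peak — single-peaked.
Type 3 (peak Maru at position 2): ranking walks positions 2-3-1, expanding outward from the peak — single-peaked.
Every ranking is single-peaked on this axis.

yes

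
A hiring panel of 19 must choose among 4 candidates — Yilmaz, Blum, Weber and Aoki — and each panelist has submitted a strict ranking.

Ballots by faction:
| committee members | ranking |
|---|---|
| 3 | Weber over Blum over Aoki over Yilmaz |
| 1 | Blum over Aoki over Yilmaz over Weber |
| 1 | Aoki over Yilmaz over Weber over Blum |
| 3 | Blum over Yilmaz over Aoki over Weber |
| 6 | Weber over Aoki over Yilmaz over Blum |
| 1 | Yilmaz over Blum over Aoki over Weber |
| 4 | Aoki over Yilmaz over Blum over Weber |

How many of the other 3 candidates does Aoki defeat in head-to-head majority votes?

3

Aoki against each rival (19 committee members):
Aoki vs Yilmaz: Aoki, 15–4.
Aoki vs Blum: 11 to 8, Aoki.
Aoki vs Weber: 10 to 9, Aoki.
Aoki beats Yilmaz, Blum, Weber — 3 pairwise wins.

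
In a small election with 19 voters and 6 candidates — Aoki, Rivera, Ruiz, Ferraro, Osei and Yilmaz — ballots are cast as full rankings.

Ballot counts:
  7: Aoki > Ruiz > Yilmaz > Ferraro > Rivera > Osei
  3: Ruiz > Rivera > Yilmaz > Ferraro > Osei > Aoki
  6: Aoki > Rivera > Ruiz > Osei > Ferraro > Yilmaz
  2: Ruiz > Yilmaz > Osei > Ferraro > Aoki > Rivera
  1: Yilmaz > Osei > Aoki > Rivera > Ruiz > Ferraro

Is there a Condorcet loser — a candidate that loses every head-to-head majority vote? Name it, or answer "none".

Head-to-head results (19 voters):
Aoki vs Rivera: Aoki wins 16–3.
Aoki vs Ruiz: 14 to 5, Aoki.
Aoki vs Ferraro: Aoki is ranked higher on 7+6+1 = 14 ballots, Ferraro on 5. Aoki wins 14–5.
Aoki vs Osei: Aoki wins 13–6.
Aoki–Yilmaz: Aoki 13–6.
Rivera–Ruiz: Ruiz 12–7.
Rivera vs Ferraro: Rivera wins 10–9.
Rivera vs Osei: Rivera, 16–3.
Rivera–Yilmaz: Yilmaz 10–9.
Ruiz vs Ferraro: Ruiz wins 19–0.
Ruiz vs Osei: Ruiz preferred on 7+3+6+2 = 18 ballots; Ruiz wins 18–1.
Ruiz vs Yilmaz: 7+3+6+2 = 18 for Ruiz, 1 for Yilmaz — Ruiz by 18–1.
Ferraro–Osei: Ferraro 10–9.
Ferraro–Yilmaz: Yilmaz 13–6.
Osei vs Yilmaz: Yilmaz, 13–6.
Only Osei has no wins; Osei is the Condorcet loser.

Osei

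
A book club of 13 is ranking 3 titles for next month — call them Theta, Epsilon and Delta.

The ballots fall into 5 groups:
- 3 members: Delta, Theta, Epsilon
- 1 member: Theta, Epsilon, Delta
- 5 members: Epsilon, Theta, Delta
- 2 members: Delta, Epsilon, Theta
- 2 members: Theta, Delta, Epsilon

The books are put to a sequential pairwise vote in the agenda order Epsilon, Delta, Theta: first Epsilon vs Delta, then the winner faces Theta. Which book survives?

Round 1: Epsilon vs Delta — 6–7, Delta advances.
Round 2: Delta vs Theta — 5–8, Theta advances.
Theta survives the agenda.

Theta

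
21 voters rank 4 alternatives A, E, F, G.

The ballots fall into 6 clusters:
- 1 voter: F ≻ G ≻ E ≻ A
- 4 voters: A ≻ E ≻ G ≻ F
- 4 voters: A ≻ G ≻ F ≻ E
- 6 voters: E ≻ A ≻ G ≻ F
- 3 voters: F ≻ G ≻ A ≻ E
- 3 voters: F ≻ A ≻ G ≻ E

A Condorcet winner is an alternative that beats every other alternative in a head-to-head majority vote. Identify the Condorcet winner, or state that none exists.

Pairwise majorities:
A vs E: A preferred on 4+4+3+3 = 14 ballots; A wins 14–7.
A–F: A 14–7.
A vs G: A is ranked higher on 4+4+6+3 = 17 ballots, G on 4. A wins 17–4.
E vs F: E is ranked higher on 4+6 = 10 ballots, F on 11. F wins 11–10.
E vs G: E is ranked higher on 4+6 = 10 ballots, G on 11. G wins 11–10.
F vs G: G, 14–7.
A beats each of E, F, G — A is the Condorcet winner.

A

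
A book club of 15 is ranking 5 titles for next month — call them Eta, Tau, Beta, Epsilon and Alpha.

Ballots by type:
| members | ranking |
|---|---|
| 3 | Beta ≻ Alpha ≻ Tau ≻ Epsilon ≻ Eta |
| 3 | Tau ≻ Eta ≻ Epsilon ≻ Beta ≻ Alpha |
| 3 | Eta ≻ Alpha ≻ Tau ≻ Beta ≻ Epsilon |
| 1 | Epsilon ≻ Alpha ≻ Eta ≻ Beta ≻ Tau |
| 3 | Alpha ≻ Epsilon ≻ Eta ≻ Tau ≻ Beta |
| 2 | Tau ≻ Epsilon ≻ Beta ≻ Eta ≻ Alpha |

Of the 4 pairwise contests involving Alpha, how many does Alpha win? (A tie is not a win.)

Alpha against each rival (15 members):
Alpha–Eta: Eta 8–7.
Alpha vs Tau: 3+3+1+3 = 10 for Alpha, 5 for Tau — Alpha by 10–5.
Alpha vs Beta: Beta wins 8–7.
Alpha vs Epsilon: Alpha, 9–6.
Alpha beats Tau, Epsilon; loses to Eta, Beta — 2 pairwise wins.

2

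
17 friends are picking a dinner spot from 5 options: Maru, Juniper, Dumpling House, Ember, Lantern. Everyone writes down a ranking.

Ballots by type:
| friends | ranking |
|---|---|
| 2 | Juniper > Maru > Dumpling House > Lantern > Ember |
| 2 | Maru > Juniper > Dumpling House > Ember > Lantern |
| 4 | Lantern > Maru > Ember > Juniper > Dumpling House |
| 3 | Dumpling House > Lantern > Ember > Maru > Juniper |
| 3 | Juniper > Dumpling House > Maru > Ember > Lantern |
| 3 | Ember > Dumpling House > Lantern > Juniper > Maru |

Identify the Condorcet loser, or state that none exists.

none

Head-to-head results (17 friends):
Maru vs Juniper: Maru preferred on 2+4+3 = 9 ballots; Maru wins 9–8.
Maru vs Dumpling House: Dumpling House, 9–8.
Maru vs Ember: Maru wins 11–6.
Maru vs Lantern: Maru preferred on 2+2+3 = 7 ballots; Lantern wins 10–7.
Juniper vs Dumpling House: Juniper, 11–6.
Juniper vs Ember: 2+2+3 = 7 for Juniper, 10 for Ember — Ember by 10–7.
Juniper–Lantern: Lantern 10–7.
Dumpling House vs Ember: 2+2+3+3 = 10 for Dumpling House, 7 for Ember — Dumpling House by 10–7.
Dumpling House vs Lantern: Dumpling House wins 13–4.
Ember vs Lantern: 8 to 9, Lantern.
Each restaurant has at least one pairwise win (Maru beats Juniper; Juniper beats Dumpling House; Dumpling House beats Maru; Ember beats Juniper; Lantern beats Maru) — no Condorcet loser.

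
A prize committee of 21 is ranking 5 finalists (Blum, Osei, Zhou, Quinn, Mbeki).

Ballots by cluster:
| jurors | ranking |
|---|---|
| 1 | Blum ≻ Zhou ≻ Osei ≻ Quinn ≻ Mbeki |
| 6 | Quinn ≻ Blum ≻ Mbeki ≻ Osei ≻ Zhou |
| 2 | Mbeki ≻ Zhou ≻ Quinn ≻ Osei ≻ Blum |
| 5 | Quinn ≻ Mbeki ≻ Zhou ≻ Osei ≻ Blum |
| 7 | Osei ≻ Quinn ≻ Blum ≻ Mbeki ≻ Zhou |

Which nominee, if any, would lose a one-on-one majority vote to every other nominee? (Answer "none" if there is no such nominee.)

Zhou

Pairwise majorities:
Blum vs Osei: Osei, 14–7.
Blum vs Zhou: Blum, 14–7.
Blum vs Quinn: Quinn, 20–1.
Blum vs Mbeki: Blum, 14–7.
Osei vs Zhou: 6+7 = 13 for Osei, 8 for Zhou — Osei by 13–8.
Osei vs Quinn: Osei preferred on 1+7 = 8 ballots; Quinn wins 13–8.
Osei–Mbeki: Mbeki 13–8.
Zhou–Quinn: Quinn 18–3.
Zhou vs Mbeki: 1 to 20, Mbeki.
Quinn vs Mbeki: Quinn preferred on 1+6+5+7 = 19 ballots; Quinn wins 19–2.
Zhou loses to every other nominee — it is the Condorcet loser.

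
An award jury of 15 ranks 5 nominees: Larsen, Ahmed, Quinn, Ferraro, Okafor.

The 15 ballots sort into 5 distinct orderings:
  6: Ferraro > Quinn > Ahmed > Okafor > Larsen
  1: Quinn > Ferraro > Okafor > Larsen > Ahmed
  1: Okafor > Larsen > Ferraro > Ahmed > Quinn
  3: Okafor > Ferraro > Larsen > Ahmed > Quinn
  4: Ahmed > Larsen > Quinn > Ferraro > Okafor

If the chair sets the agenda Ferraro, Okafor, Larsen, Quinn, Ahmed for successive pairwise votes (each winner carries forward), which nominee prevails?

Ferraro

Round 1: Ferraro vs Okafor — 11–4, Ferraro advances.
Round 2: Ferraro vs Larsen — 10–5, Ferraro advances.
Round 3: Ferraro vs Quinn — 10–5, Ferraro advances.
Round 4: Ferraro vs Ahmed — 11–4, Ferraro advances.
The agenda winner is Ferraro.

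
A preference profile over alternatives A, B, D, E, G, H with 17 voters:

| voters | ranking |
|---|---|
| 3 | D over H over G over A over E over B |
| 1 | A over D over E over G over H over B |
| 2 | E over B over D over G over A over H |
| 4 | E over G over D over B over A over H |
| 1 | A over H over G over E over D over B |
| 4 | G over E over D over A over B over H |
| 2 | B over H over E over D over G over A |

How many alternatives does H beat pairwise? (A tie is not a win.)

H against each rival (17 voters):
H vs A: H is ranked higher on 3+2 = 5 ballots, A on 12. A wins 12–5.
H vs B: H preferred on 3+1+1 = 5 ballots; B wins 12–5.
H vs D: D wins 14–3.
H vs E: H preferred on 3+1+2 = 6 ballots; E wins 11–6.
H–G: G 11–6.
H beats no one; loses to A, B, D, E, G — 0 pairwise wins.

0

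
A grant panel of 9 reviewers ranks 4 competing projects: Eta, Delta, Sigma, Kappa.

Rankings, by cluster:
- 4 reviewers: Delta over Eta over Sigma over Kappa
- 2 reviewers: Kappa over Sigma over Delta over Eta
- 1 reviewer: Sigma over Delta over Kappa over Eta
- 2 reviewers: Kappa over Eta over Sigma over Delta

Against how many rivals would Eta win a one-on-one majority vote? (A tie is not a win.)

Eta against each rival (9 reviewers):
Eta vs Delta: Delta wins 7–2.
Eta vs Sigma: Eta, 6–3.
Eta vs Kappa: Eta preferred on 4 ballots; Kappa wins 5–4.
Eta beats Sigma; loses to Delta, Kappa — 1 pairwise win.

1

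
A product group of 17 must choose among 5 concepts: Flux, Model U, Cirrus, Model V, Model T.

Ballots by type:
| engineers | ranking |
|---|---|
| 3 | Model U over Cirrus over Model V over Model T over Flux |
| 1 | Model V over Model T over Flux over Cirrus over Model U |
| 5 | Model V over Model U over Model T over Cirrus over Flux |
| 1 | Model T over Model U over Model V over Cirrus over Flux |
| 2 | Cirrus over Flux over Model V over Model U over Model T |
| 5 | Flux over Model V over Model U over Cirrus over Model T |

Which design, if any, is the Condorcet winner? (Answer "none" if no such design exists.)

Model V

Pairwise majorities:
Flux vs Model U: Model U wins 9–8.
Flux vs Cirrus: Cirrus, 11–6.
Flux vs Model V: 7 to 10, Model V.
Flux vs Model T: Flux preferred on 2+5 = 7 ballots; Model T wins 10–7.
Model U–Cirrus: Model U 14–3.
Model U vs Model V: Model V, 13–4.
Model U vs Model T: Model U, 15–2.
Cirrus vs Model V: Cirrus preferred on 3+2 = 5 ballots; Model V wins 12–5.
Cirrus–Model T: Cirrus 10–7.
Model V–Model T: Model V 16–1.
Model V defeats every rival head-to-head and is the Condorcet winner.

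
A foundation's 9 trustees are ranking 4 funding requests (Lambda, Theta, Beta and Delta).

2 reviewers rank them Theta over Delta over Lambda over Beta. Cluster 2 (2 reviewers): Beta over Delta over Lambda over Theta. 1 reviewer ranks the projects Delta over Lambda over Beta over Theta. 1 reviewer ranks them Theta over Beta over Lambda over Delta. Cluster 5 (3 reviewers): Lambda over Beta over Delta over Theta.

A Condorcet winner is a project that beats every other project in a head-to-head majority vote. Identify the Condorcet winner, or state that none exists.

none

Head-to-head results (9 reviewers):
Lambda vs Theta: Lambda wins 6–3.
Lambda–Beta: Lambda 6–3.
Lambda–Delta: Delta 5–4.
Theta–Beta: Beta 6–3.
Theta–Delta: Delta 6–3.
Beta vs Delta: Beta, 6–3.
Every project loses at least once (Lambda loses to Delta; Theta loses to Lambda; Beta loses to Lambda; Delta loses to Beta). The majority relation contains the cycle Lambda beats Beta beats Delta beats Lambda, so there is no Condorcet winner.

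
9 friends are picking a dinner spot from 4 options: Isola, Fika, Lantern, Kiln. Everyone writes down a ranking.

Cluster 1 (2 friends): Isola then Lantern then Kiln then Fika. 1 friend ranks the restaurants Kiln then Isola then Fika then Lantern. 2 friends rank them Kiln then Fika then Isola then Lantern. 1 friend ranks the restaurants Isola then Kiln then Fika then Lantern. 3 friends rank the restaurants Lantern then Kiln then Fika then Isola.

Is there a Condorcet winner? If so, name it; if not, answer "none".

Head-to-head results (9 friends):
Isola vs Fika: Fika, 5–4.
Isola–Lantern: Isola 6–3.
Isola vs Kiln: Kiln, 6–3.
Fika vs Lantern: Lantern wins 5–4.
Fika–Kiln: Kiln 9–0.
Lantern vs Kiln: Lantern wins 5–4.
No restaurant is unbeaten: Isola loses to Fika; Fika loses to Lantern; Lantern loses to Isola; Kiln loses to Lantern. In particular Isola > Lantern > Fika > Isola is a majority cycle — no Condorcet winner exists.

none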